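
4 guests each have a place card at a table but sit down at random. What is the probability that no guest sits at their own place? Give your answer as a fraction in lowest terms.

3/8

There are 4! = 24 seatings.
By inclusion-exclusion, seatings with no fixed points: C(4,0)·4! − C(4,1)·3! + C(4,2)·2! − C(4,3)·1! + C(4,4)·0! = 9.
Probability = 9/24 = 3/8.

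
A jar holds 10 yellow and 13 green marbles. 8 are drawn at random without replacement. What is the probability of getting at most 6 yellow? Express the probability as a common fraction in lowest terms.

162903/163438

Total selections: C(23,8) = 490314.
Favorable selections (at most 6 yellow): C(10,0)·C(13,8) + C(10,1)·C(13,7) + C(10,2)·C(13,6) + C(10,3)·C(13,5) + C(10,4)·C(13,4) + C(10,5)·C(13,3) + C(10,6)·C(13,2) = 1287 + 17160 + 77220 + 154440 + 150150 + 72072 + 16380 = 488709.
Probability = 488709/490314 = 162903/163438.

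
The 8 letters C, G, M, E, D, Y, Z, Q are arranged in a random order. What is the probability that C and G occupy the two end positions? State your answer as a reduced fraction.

1/28

There are 8! = 40320 arrangements.
Place C and G at the ends in 2 ways, arrange the remaining 6 in 6! = 720 ways: 2·720 = 1440.
Probability = 1440/40320 = 1/28.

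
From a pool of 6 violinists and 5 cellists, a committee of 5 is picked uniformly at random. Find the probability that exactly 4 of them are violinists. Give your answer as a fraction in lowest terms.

25/154

The sample space is all 5-subsets of the 11: C(11,5) = 462.
Selections with exactly 4 violinists: choose 4 of the 6 violinists and 1 of the 5 cellists, C(6,4)·C(5,1) = 15·5 = 75.
Probability = 75/462 = 25/154.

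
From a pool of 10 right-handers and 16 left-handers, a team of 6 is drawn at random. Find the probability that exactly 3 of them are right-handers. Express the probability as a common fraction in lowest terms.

960/3289

The sample space is all 6-subsets of the 26: C(26,6) = 230230.
Selections with exactly 3 right-handers: choose 3 of the 10 right-handers and 3 of the 16 left-handers, C(10,3)·C(16,3) = 120·560 = 67200.
Probability = 67200/230230 = 960/3289.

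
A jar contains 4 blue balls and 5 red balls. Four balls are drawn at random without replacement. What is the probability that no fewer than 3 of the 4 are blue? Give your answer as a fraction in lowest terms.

Total selections: C(9,4) = 126.
Favorable selections (no fewer than 3 blue): C(4,3)·C(5,1) + C(4,4)·C(5,0) = 20 + 1 = 21.
Probability = 21/126 = 1/6.

1/6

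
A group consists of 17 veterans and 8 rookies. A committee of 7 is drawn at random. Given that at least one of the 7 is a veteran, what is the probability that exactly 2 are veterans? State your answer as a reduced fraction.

112/7069

Work in counts. Selections with at least one veteran: C(25,7) − C(8,7) = 480700 − 8 = 480692.
Of those, selections where exactly 2 are veterans: C(17,2)·C(8,5) = 136·56 = 7616.
Conditional probability = 7616/480692 = 112/7069.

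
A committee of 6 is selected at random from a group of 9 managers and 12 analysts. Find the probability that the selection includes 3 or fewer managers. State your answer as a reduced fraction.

264/323

There are C(21,6) = 54264 ways to choose the 6.
Favorable selections (3 or fewer managers): C(9,0)·C(12,6) + C(9,1)·C(12,5) + C(9,2)·C(12,4) + C(9,3)·C(12,3) = 924 + 7128 + 17820 + 18480 = 44352.
Probability = 44352/54264 = 264/323.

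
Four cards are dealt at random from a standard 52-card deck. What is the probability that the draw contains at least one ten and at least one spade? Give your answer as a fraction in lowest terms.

52799/270725

There are C(52,4) = 270725 possible draws.
By inclusion-exclusion on the complements, draws missing all tens or all spades: C(48,4) + C(39,4) − C(36,4) = 194580 + 82251 − 58905 = 217926.
So draws with at least one of each: 270725 − 217926 = 52799, probability 52799/270725.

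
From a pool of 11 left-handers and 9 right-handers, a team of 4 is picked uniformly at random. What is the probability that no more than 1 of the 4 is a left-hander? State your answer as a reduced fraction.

There are C(20,4) = 4845 ways to choose the 4.
Favorable selections (no more than 1 left-hander): C(11,0)·C(9,4) + C(11,1)·C(9,3) = 126 + 924 = 1050.
Probability = 1050/4845 = 70/323.

70/323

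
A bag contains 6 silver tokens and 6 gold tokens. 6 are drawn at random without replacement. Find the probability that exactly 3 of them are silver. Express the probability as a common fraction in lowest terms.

Total number of selections: C(12,6) = 924.
Selections with exactly 3 silver: choose 3 of the 6 silver and 3 of the 6 gold, C(6,3)·C(6,3) = 20·20 = 400.
Probability = 400/924 = 100/231.

100/231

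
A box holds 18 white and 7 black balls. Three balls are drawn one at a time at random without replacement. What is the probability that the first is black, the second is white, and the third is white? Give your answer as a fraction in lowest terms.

Multiply the conditional probabilities at each draw: 7/25 · 18/24 · 17/23 = 2142/13800 = 357/2300.

357/2300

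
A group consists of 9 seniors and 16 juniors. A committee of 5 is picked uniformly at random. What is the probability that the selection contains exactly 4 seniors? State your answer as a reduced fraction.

Total number of selections: C(25,5) = 53130.
Selections with exactly 4 seniors: choose 4 of the 9 seniors and 1 of the 16 juniors, C(9,4)·C(16,1) = 126·16 = 2016.
Probability = 2016/53130 = 48/1265.

48/1265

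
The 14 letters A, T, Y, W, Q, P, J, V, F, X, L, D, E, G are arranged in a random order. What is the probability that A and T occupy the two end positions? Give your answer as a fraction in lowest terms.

There are 14! = 87178291200 arrangements.
Place A and T at the ends in 2 ways, arrange the remaining 12 in 12! = 479001600 ways: 2·479001600 = 958003200.
Probability = 958003200/87178291200 = 1/91.

1/91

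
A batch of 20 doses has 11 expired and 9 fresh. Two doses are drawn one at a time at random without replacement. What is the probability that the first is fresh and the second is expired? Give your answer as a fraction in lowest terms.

Multiply the conditional probabilities at each draw: 9/20 · 11/19 = 99/380.

99/380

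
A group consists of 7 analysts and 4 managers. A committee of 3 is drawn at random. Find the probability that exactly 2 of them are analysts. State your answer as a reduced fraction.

The sample space is all 3-subsets of the 11: C(11,3) = 165.
Selections with exactly 2 analysts: choose 2 of the 7 analysts and 1 of the 4 managers, C(7,2)·C(4,1) = 21·4 = 84.
Probability = 84/165 = 28/55.

28/55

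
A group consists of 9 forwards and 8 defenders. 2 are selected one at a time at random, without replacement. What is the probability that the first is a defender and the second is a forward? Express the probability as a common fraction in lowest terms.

Multiply the conditional probabilities at each draw: 8/17 · 9/16 = 72/272 = 9/34.

9/34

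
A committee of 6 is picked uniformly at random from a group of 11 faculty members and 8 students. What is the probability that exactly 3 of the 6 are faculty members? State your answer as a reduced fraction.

The sample space is all 6-subsets of the 19: C(19,6) = 27132.
Selections with exactly 3 faculty members: choose 3 of the 11 faculty members and 3 of the 8 students, C(11,3)·C(8,3) = 165·56 = 9240.
Probability = 9240/27132 = 110/323.

110/323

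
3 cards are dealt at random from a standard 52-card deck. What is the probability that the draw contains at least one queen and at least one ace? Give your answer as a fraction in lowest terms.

188/5525

There are C(52,3) = 22100 possible draws.
By inclusion-exclusion on the complements, draws missing all queens or all aces: C(48,3) + C(48,3) − C(44,3) = 17296 + 17296 − 13244 = 21348.
So draws with at least one of each: 22100 − 21348 = 752, probability 752/22100 = 188/5525.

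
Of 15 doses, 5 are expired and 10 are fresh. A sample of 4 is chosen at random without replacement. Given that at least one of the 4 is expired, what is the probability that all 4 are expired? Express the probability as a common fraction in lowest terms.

Work in counts. Selections with at least one expired: C(15,4) − C(10,4) = 1365 − 210 = 1155.
Of those, selections where all 4 are expired: C(5,4) = 5.
Conditional probability = 5/1155 = 1/231.

1/231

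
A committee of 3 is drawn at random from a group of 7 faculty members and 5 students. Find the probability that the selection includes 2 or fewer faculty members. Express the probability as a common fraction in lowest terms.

Total selections: C(12,3) = 220.
The complement is exactly 3 faculty members: C(7,3)·C(5,0) = 35.
Probability = 1 − 35/220 = 185/220 = 37/44.

37/44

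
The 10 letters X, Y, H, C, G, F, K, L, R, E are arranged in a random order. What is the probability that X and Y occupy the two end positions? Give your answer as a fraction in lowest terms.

There are 10! = 3628800 arrangements.
Place X and Y at the ends in 2 ways, arrange the remaining 8 in 8! = 40320 ways: 2·40320 = 80640.
Probability = 80640/3628800 = 1/45.

1/45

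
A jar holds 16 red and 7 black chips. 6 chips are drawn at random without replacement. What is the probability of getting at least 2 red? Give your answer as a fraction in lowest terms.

Total selections: C(23,6) = 100947.
Count the complement (fewer than 2 red): C(16,0)·C(7,6) + C(16,1)·C(7,5) = 7 + 336 = 343.
Probability = 1 − 343/100947 = 100604/100947 = 14372/14421.

14372/14421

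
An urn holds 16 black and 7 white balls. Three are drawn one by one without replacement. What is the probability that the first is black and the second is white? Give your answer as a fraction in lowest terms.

56/253

Multiply the conditional probabilities at each draw: 16/23 · 7/22 = 112/506 = 56/253.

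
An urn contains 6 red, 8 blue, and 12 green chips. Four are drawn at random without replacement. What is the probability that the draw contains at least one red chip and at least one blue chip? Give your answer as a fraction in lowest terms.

58/115

There are C(26,4) = 14950 possible draws.
By inclusion-exclusion on the complements, draws missing all red or all blue: C(20,4) + C(18,4) − C(12,4) = 4845 + 3060 − 495 = 7410.
So draws with at least one of each: 14950 − 7410 = 7540, probability 7540/14950 = 58/115.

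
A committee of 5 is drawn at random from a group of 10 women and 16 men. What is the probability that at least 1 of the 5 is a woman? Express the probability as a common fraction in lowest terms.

1181/1265

There are C(26,5) = 65780 ways to choose the 5.
The complement is all 5 are men: C(16,5) = 4368.
Probability = 1 − 4368/65780 = 61412/65780 = 1181/1265.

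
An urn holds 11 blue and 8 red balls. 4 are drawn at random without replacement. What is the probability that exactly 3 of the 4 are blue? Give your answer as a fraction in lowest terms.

110/323

Total number of selections: C(19,4) = 3876.
Selections with exactly 3 blue: choose 3 of the 11 blue and 1 of the 8 red, C(11,3)·C(8,1) = 165·8 = 1320.
Probability = 1320/3876 = 110/323.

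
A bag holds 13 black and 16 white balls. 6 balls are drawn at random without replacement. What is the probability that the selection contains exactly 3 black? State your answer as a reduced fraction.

Total number of selections: C(29,6) = 475020.
Selections with exactly 3 black: choose 3 of the 13 black and 3 of the 16 white, C(13,3)·C(16,3) = 286·560 = 160160.
Probability = 160160/475020 = 88/261.

88/261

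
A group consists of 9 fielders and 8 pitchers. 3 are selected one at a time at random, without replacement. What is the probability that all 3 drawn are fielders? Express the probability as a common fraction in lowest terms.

Multiply the conditional probabilities at each draw: 9/17 · 8/16 · 7/15 = 504/4080 = 21/170.

21/170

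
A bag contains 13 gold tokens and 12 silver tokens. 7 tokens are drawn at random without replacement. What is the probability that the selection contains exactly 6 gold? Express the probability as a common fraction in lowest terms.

There are C(25,7) = 480700 ways to choose 7 from 25.
Selections with exactly 6 gold: choose 6 of the 13 gold and 1 of the 12 silver, C(13,6)·C(12,1) = 1716·12 = 20592.
Probability = 20592/480700 = 468/10925.

468/10925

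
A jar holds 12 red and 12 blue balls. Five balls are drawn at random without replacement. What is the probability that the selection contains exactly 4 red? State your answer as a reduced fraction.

45/322

The sample space is all 5-subsets of the 24: C(24,5) = 42504.
Selections with exactly 4 red: choose 4 of the 12 red and 1 of the 12 blue, C(12,4)·C(12,1) = 495·12 = 5940.
Probability = 5940/42504 = 45/322.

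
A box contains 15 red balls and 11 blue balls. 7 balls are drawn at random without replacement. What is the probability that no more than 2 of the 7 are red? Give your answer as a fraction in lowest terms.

39/460

There are C(26,7) = 657800 ways to choose the 7.
Favorable selections (no more than 2 red): C(15,0)·C(11,7) + C(15,1)·C(11,6) + C(15,2)·C(11,5) = 330 + 6930 + 48510 = 55770.
Probability = 55770/657800 = 39/460.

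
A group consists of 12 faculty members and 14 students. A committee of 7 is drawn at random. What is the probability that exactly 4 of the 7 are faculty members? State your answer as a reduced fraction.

Total number of selections: C(26,7) = 657800.
Selections with exactly 4 faculty members: choose 4 of the 12 faculty members and 3 of the 14 students, C(12,4)·C(14,3) = 495·364 = 180180.
Probability = 180180/657800 = 63/230.

63/230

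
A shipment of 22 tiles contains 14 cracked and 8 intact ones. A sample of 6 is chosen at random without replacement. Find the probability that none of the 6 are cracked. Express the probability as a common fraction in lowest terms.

4/10659

There are C(22,6) = 74613 possible selections.
Selections with no cracked (all intact): C(8,6) = 28.
Probability = 28/74613 = 4/10659.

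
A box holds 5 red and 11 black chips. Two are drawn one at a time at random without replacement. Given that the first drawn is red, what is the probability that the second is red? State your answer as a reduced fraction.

After removing one red, 15 remain: 4 red and 11 black.
So the probability the next is red is 4/15.

4/15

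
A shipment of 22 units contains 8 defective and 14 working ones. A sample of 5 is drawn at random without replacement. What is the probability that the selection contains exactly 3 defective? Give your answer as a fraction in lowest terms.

The sample space is all 5-subsets of the 22: C(22,5) = 26334.
Selections with exactly 3 defective: choose 3 of the 8 defective and 2 of the 14 working, C(8,3)·C(14,2) = 56·91 = 5096.
Probability = 5096/26334 = 364/1881.

364/1881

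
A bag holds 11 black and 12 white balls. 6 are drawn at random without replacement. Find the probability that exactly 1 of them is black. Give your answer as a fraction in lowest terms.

Total number of selections: C(23,6) = 100947.
Selections with exactly 1 black: choose 1 of the 11 black and 5 of the 12 white, C(11,1)·C(12,5) = 11·792 = 8712.
Probability = 8712/100947 = 264/3059.

264/3059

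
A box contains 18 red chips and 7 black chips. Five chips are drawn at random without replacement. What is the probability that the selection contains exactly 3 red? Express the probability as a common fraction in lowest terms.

408/1265

There are C(25,5) = 53130 ways to choose 5 from 25.
Selections with exactly 3 red: choose 3 of the 18 red and 2 of the 7 black, C(18,3)·C(7,2) = 816·21 = 17136.
Probability = 17136/53130 = 408/1265.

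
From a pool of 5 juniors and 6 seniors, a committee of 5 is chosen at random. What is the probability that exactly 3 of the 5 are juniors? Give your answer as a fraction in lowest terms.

The sample space is all 5-subsets of the 11: C(11,5) = 462.
Selections with exactly 3 juniors: choose 3 of the 5 juniors and 2 of the 6 seniors, C(5,3)·C(6,2) = 10·15 = 150.
Probability = 150/462 = 25/77.

25/77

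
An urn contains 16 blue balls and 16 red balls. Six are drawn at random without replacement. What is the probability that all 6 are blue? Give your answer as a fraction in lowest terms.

There are C(32,6) = 906192 possible selections.
Selections with all blue: C(16,6) = 8008.
Probability = 8008/906192 = 143/16182.

143/16182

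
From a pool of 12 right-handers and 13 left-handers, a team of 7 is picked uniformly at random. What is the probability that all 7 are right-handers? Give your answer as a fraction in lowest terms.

There are C(25,7) = 480700 possible selections.
Selections with all right-handers: C(12,7) = 792.
Probability = 792/480700 = 18/10925.

18/10925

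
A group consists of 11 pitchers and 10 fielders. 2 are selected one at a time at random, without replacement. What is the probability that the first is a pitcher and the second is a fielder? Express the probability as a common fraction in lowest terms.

Multiply the conditional probabilities at each draw: 11/21 · 10/20 = 110/420 = 11/42.

11/42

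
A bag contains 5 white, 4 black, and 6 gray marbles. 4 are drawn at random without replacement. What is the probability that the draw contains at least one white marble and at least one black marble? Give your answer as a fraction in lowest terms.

8/13

There are C(15,4) = 1365 possible draws.
By inclusion-exclusion on the complements, draws missing all white or all black: C(10,4) + C(11,4) − C(6,4) = 210 + 330 − 15 = 525.
So draws with at least one of each: 1365 − 525 = 840, probability 840/1365 = 8/13.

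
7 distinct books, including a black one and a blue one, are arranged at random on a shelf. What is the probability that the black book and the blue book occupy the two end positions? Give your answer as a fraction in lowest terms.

1/21

There are 7! = 5040 arrangements.
Place the black book and the blue book at the ends in 2 ways, arrange the remaining 5 in 5! = 120 ways: 2·120 = 240.
Probability = 240/5040 = 1/21.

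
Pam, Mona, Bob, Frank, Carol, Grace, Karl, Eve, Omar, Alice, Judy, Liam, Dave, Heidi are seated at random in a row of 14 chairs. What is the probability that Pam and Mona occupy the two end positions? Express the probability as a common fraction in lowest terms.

There are 14! = 87178291200 arrangements.
Place Pam and Mona at the ends in 2 ways, arrange the remaining 12 in 12! = 479001600 ways: 2·479001600 = 958003200.
Probability = 958003200/87178291200 = 1/91.

1/91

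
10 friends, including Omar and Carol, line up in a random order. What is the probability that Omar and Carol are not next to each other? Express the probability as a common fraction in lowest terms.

There are 10! = 3628800 arrangements.
Arrangements with Omar and Carol adjacent: 2·9! = 725760.
So not adjacent: 3628800 − 725760 = 2903040, probability 2903040/3628800 = 4/5.

4/5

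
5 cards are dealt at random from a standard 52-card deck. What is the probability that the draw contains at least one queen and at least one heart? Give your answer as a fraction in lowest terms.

There are C(52,5) = 2598960 possible draws.
By inclusion-exclusion on the complements, draws missing all queens or all hearts: C(48,5) + C(39,5) − C(36,5) = 1712304 + 575757 − 376992 = 1911069.
So draws with at least one of each: 2598960 − 1911069 = 687891, probability 687891/2598960 = 229297/866320.

229297/866320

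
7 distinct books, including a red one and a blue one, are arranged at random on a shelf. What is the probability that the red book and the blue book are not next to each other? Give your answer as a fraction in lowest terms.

5/7

There are 7! = 5040 arrangements.
Arrangements with the red book and the blue book adjacent: 2·6! = 1440.
So not adjacent: 5040 − 1440 = 3600, probability 3600/5040 = 5/7.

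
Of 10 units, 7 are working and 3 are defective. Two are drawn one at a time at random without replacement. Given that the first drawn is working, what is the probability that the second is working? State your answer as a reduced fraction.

After removing one working, 9 remain: 6 working and 3 defective.
So the probability the next is working is 6/9 = 2/3.

2/3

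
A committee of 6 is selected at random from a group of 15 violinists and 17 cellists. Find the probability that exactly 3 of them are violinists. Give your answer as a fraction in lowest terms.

5525/16182

The sample space is all 6-subsets of the 32: C(32,6) = 906192.
Selections with exactly 3 violinists: choose 3 of the 15 violinists and 3 of the 17 cellists, C(15,3)·C(17,3) = 455·680 = 309400.
Probability = 309400/906192 = 5525/16182.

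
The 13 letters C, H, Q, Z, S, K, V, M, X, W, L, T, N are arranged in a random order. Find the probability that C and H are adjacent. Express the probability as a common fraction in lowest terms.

2/13

There are 13! = 6227020800 arrangements.
Treat C and H as a block: 12! arrangements of the blocks × 2 orders within the block = 2·479001600 = 958003200.
Probability = 958003200/6227020800 = 2/13.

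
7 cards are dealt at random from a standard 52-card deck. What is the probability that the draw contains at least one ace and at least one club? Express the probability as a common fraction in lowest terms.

53122231/133784560

There are C(52,7) = 133784560 possible draws.
By inclusion-exclusion on the complements, draws missing all aces or all clubs: C(48,7) + C(39,7) − C(36,7) = 73629072 + 15380937 − 8347680 = 80662329.
So draws with at least one of each: 133784560 − 80662329 = 53122231, probability 53122231/133784560.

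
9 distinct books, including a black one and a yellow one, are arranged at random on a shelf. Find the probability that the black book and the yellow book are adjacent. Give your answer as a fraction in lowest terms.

2/9

There are 9! = 362880 arrangements.
Treat the black book and the yellow book as a block: 8! arrangements of the blocks × 2 orders within the block = 2·40320 = 80640.
Probability = 80640/362880 = 2/9.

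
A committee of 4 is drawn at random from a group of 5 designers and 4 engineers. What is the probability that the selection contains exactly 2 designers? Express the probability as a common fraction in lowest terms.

Total number of selections: C(9,4) = 126.
Selections with exactly 2 designers: choose 2 of the 5 designers and 2 of the 4 engineers, C(5,2)·C(4,2) = 10·6 = 60.
Probability = 60/126 = 10/21.

10/21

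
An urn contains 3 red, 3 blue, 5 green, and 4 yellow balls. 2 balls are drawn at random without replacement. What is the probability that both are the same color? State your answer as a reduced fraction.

22/105

There are C(15,2) = 105 ways to draw 2 balls.
All same color: C(3,2) + C(3,2) + C(5,2) + C(4,2) = 3 + 3 + 10 + 6 = 22.
Probability = 22/105.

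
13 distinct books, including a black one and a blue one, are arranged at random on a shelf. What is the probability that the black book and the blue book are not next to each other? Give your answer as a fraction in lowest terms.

There are 13! = 6227020800 arrangements.
Arrangements with the black book and the blue book adjacent: 2·12! = 958003200.
So not adjacent: 6227020800 − 958003200 = 5269017600, probability 5269017600/6227020800 = 11/13.

11/13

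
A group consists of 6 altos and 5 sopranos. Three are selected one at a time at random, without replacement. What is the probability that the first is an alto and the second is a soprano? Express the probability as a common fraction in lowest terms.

3/11

Multiply the conditional probabilities at each draw: 6/11 · 5/10 = 30/110 = 3/11.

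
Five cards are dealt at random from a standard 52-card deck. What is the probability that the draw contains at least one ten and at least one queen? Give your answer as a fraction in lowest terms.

There are C(52,5) = 2598960 possible draws.
By inclusion-exclusion on the complements, draws missing all tens or all queens: C(48,5) + C(48,5) − C(44,5) = 1712304 + 1712304 − 1086008 = 2338600.
So draws with at least one of each: 2598960 − 2338600 = 260360, probability 260360/2598960 = 6509/64974.

6509/64974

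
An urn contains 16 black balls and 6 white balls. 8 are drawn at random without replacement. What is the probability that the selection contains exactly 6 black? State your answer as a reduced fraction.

364/969

Total number of selections: C(22,8) = 319770.
Selections with exactly 6 black: choose 6 of the 16 black and 2 of the 6 white, C(16,6)·C(6,2) = 8008·15 = 120120.
Probability = 120120/319770 = 364/969.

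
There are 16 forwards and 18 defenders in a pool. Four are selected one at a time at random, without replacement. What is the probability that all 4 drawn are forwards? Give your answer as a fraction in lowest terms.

Multiply the conditional probabilities at each draw: 16/34 · 15/33 · 14/32 · 13/31 = 43680/1113024 = 455/11594.

455/11594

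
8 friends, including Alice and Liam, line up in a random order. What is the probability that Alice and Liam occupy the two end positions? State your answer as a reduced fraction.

1/28

There are 8! = 40320 arrangements.
Place Alice and Liam at the ends in 2 ways, arrange the remaining 6 in 6! = 720 ways: 2·720 = 1440.
Probability = 1440/40320 = 1/28.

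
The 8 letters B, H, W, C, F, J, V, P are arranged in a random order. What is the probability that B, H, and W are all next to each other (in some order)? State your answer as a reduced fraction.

3/28

There are 8! = 40320 arrangements.
Treat the three as one block: 6! placements × 3! orders within the block = 720·6 = 4320.
Probability = 4320/40320 = 3/28.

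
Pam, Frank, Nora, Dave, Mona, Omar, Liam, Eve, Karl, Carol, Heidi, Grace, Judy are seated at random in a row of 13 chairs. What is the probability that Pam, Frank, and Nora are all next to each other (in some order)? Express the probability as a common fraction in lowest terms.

There are 13! = 6227020800 arrangements.
Treat the three as one block: 11! placements × 3! orders within the block = 39916800·6 = 239500800.
Probability = 239500800/6227020800 = 1/26.

1/26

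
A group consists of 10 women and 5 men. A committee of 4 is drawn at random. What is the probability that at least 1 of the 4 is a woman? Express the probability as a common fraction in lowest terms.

There are C(15,4) = 1365 ways to choose the 4.
The complement is all 4 are men: C(5,4) = 5.
Probability = 1 − 5/1365 = 1360/1365 = 272/273.

272/273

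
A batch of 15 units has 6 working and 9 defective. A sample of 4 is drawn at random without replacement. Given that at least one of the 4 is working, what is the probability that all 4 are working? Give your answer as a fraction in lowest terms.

5/413

Work in counts. Selections with at least one working: C(15,4) − C(9,4) = 1365 − 126 = 1239.
Of those, selections where all 4 are working: C(6,4) = 15.
Conditional probability = 15/1239 = 5/413.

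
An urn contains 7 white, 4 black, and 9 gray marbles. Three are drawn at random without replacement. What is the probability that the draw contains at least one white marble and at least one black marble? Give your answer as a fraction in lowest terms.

63/190

There are C(20,3) = 1140 possible draws.
By inclusion-exclusion on the complements, draws missing all white or all black: C(13,3) + C(16,3) − C(9,3) = 286 + 560 − 84 = 762.
So draws with at least one of each: 1140 − 762 = 378, probability 378/1140 = 63/190.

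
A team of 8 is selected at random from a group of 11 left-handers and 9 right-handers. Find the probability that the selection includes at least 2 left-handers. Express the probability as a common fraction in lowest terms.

8371/8398

There are C(20,8) = 125970 ways to choose the 8.
Count the complement (fewer than 2 left-handers): C(11,0)·C(9,8) + C(11,1)·C(9,7) = 9 + 396 = 405.
Probability = 1 − 405/125970 = 125565/125970 = 8371/8398.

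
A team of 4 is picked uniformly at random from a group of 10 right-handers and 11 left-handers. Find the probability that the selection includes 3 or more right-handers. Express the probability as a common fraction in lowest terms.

34/133

Total selections: C(21,4) = 5985.
Favorable selections (3 or more right-handers): C(10,3)·C(11,1) + C(10,4)·C(11,0) = 1320 + 210 = 1530.
Probability = 1530/5985 = 34/133.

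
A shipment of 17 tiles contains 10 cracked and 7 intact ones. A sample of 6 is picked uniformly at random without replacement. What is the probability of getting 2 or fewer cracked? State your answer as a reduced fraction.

There are C(17,6) = 12376 ways to choose the 6.
Favorable selections (2 or fewer cracked): C(10,0)·C(7,6) + C(10,1)·C(7,5) + C(10,2)·C(7,4) = 7 + 210 + 1575 = 1792.
Probability = 1792/12376 = 32/221.

32/221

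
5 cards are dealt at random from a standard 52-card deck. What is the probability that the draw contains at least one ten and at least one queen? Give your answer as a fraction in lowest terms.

6509/64974

There are C(52,5) = 2598960 possible draws.
By inclusion-exclusion on the complements, draws missing all tens or all queens: C(48,5) + C(48,5) − C(44,5) = 1712304 + 1712304 − 1086008 = 2338600.
So draws with at least one of each: 2598960 − 2338600 = 260360, probability 260360/2598960 = 6509/64974.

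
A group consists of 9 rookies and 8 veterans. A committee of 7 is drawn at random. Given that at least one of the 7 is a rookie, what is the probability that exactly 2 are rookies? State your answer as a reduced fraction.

14/135

Work in counts. Selections with at least one rookie: C(17,7) − C(8,7) = 19448 − 8 = 19440.
Of those, selections where exactly 2 are rookies: C(9,2)·C(8,5) = 36·56 = 2016.
Conditional probability = 2016/19440 = 14/135.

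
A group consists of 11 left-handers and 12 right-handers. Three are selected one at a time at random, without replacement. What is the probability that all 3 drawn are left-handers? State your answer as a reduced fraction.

15/161

Multiply the conditional probabilities at each draw: 11/23 · 10/22 · 9/21 = 990/10626 = 15/161.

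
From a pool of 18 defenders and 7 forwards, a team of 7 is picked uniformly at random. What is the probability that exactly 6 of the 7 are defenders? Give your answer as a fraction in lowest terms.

32487/120175

The sample space is all 7-subsets of the 25: C(25,7) = 480700.
Selections with exactly 6 defenders: choose 6 of the 18 defenders and 1 of the 7 forwards, C(18,6)·C(7,1) = 18564·7 = 129948.
Probability = 129948/480700 = 32487/120175.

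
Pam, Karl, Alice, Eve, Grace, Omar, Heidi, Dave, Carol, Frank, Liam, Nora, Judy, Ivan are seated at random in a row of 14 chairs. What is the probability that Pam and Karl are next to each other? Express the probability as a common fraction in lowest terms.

1/7

There are 14! = 87178291200 arrangements.
Treat Pam and Karl as a block: 13! arrangements of the blocks × 2 orders within the block = 2·6227020800 = 12454041600.
Probability = 12454041600/87178291200 = 1/7.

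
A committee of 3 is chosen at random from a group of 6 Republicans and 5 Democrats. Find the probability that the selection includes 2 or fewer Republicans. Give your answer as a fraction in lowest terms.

Total selections: C(11,3) = 165.
Favorable selections (2 or fewer Republicans): C(6,0)·C(5,3) + C(6,1)·C(5,2) + C(6,2)·C(5,1) = 10 + 60 + 75 = 145.
Probability = 145/165 = 29/33.

29/33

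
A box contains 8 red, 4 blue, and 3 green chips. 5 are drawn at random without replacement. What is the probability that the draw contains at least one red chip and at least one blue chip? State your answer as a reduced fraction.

There are C(15,5) = 3003 possible draws.
By inclusion-exclusion on the complements, draws missing all red or all blue: C(7,5) + C(11,5) − C(3,5) = 21 + 462 − 0 = 483.
So draws with at least one of each: 3003 − 483 = 2520, probability 2520/3003 = 120/143.

120/143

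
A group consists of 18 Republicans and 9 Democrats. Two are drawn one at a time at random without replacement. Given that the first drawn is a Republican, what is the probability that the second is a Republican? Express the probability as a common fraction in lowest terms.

17/26

After removing one Republican, 26 remain: 17 Republicans and 9 Democrats.
So the probability the next is a Republican is 17/26.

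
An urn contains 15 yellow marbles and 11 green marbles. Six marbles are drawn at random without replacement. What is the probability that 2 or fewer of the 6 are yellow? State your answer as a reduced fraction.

21/115

Total selections: C(26,6) = 230230.
Favorable selections (2 or fewer yellow): C(15,0)·C(11,6) + C(15,1)·C(11,5) + C(15,2)·C(11,4) = 462 + 6930 + 34650 = 42042.
Probability = 42042/230230 = 21/115.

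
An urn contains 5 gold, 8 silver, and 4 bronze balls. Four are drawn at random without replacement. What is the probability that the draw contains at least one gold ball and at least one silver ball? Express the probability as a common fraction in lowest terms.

88/119

There are C(17,4) = 2380 possible draws.
By inclusion-exclusion on the complements, draws missing all gold or all silver: C(12,4) + C(9,4) − C(4,4) = 495 + 126 − 1 = 620.
So draws with at least one of each: 2380 − 620 = 1760, probability 1760/2380 = 88/119.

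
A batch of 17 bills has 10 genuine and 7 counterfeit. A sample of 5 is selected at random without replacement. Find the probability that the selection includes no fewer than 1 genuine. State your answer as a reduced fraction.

881/884

Total selections: C(17,5) = 6188.
Favorable selections (no fewer than 1 genuine): C(10,1)·C(7,4) + C(10,2)·C(7,3) + C(10,3)·C(7,2) + C(10,4)·C(7,1) + C(10,5)·C(7,0) = 350 + 1575 + 2520 + 1470 + 252 = 6167.
Probability = 6167/6188 = 881/884.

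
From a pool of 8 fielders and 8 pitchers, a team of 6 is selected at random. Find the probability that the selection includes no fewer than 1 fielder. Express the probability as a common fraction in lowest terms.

Total selections: C(16,6) = 8008.
The complement is all 6 are pitchers: C(8,6) = 28.
Probability = 1 − 28/8008 = 7980/8008 = 285/286.

285/286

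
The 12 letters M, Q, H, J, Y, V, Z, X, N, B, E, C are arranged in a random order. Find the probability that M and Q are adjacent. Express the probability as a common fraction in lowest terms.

There are 12! = 479001600 arrangements.
Treat M and Q as a block: 11! arrangements of the blocks × 2 orders within the block = 2·39916800 = 79833600.
Probability = 79833600/479001600 = 1/6.

1/6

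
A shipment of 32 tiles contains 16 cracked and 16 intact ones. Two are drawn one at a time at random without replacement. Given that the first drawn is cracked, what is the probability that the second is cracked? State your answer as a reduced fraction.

After removing one cracked, 31 remain: 15 cracked and 16 intact.
So the probability the next is cracked is 15/31.

15/31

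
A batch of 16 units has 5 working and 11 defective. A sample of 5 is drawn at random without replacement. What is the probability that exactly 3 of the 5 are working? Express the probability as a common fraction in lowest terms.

The sample space is all 5-subsets of the 16: C(16,5) = 4368.
Selections with exactly 3 working: choose 3 of the 5 working and 2 of the 11 defective, C(5,3)·C(11,2) = 10·55 = 550.
Probability = 550/4368 = 275/2184.

275/2184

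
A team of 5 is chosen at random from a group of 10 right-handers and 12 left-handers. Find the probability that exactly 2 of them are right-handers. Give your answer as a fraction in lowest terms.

50/133

Total number of selections: C(22,5) = 26334.
Selections with exactly 2 right-handers: choose 2 of the 10 right-handers and 3 of the 12 left-handers, C(10,2)·C(12,3) = 45·220 = 9900.
Probability = 9900/26334 = 50/133.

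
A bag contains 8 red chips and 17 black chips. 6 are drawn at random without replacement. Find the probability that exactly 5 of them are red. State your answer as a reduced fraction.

Total number of selections: C(25,6) = 177100.
Selections with exactly 5 red: choose 5 of the 8 red and 1 of the 17 black, C(8,5)·C(17,1) = 56·17 = 952.
Probability = 952/177100 = 34/6325.

34/6325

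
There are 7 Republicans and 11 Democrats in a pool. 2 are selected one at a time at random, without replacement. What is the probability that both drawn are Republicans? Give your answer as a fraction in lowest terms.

Multiply the conditional probabilities at each draw: 7/18 · 6/17 = 42/306 = 7/51.

7/51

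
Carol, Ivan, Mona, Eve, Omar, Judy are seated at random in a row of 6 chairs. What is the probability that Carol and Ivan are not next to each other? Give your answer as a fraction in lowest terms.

There are 6! = 720 arrangements.
Arrangements with Carol and Ivan adjacent: 2·5! = 240.
So not adjacent: 720 − 240 = 480, probability 480/720 = 2/3.

2/3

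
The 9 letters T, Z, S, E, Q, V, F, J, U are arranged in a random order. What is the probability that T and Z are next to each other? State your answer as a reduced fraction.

There are 9! = 362880 arrangements.
Treat T and Z as a block: 8! arrangements of the blocks × 2 orders within the block = 2·40320 = 80640.
Probability = 80640/362880 = 2/9.

2/9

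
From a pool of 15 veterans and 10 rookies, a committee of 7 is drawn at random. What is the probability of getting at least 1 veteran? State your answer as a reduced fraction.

24029/24035

There are C(25,7) = 480700 ways to choose the 7.
Favorable selections (at least 1 veteran): C(15,1)·C(10,6) + C(15,2)·C(10,5) + C(15,3)·C(10,4) + C(15,4)·C(10,3) + C(15,5)·C(10,2) + C(15,6)·C(10,1) + C(15,7)·C(10,0) = 3150 + 26460 + 95550 + 163800 + 135135 + 50050 + 6435 = 480580.
Probability = 480580/480700 = 24029/24035.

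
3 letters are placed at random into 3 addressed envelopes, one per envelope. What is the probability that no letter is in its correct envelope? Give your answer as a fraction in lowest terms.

1/3

There are 3! = 6 assignments.
By inclusion-exclusion, assignments with no fixed points: C(3,0)·3! − C(3,1)·2! + C(3,2)·1! − C(3,3)·0! = 2.
Probability = 2/6 = 1/3.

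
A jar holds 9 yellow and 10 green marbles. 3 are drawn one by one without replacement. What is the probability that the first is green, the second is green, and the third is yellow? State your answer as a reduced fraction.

45/323

Multiply the conditional probabilities at each draw: 10/19 · 9/18 · 9/17 = 810/5814 = 45/323.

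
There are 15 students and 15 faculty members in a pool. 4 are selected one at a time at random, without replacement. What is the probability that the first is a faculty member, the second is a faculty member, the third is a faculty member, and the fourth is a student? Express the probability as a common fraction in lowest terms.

Multiply the conditional probabilities at each draw: 15/30 · 14/29 · 13/28 · 15/27 = 40950/657720 = 65/1044.

65/1044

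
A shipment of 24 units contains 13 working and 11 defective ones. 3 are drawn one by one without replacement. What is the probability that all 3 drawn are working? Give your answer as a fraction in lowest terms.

Multiply the conditional probabilities at each draw: 13/24 · 12/23 · 11/22 = 1716/12144 = 13/92.

13/92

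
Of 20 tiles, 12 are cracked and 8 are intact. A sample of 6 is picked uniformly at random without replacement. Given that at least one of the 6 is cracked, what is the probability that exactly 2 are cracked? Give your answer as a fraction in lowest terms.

Work in counts. Selections with at least one cracked: C(20,6) − C(8,6) = 38760 − 28 = 38732.
Of those, selections where exactly 2 are cracked: C(12,2)·C(8,4) = 66·70 = 4620.
Conditional probability = 4620/38732 = 1155/9683.

1155/9683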